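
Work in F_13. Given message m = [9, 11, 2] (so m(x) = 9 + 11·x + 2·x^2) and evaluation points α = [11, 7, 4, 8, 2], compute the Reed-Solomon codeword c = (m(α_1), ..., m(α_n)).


c = [8, 2, 7, 4, 0]

Message polynomial: m(x) = 9 + 11·x + 2·x^2 (mod 13).
For each evaluation point α_i, compute m(α_i) mod 13:
  α_1 = 11: Horner steps 2 → 7 → 8, so m(11) = 8.
  α_2 = 7: Horner steps 2 → 12 → 2, so m(7) = 2.
  α_3 = 4: Horner steps 2 → 6 → 7, so m(4) = 7.
  α_4 = 8: Horner steps 2 → 1 → 4, so m(8) = 4.
  α_5 = 2: Horner steps 2 → 2 → 0, so m(2) = 0.
Codeword c = [8, 2, 7, 4, 0] ∈ F_13^5.


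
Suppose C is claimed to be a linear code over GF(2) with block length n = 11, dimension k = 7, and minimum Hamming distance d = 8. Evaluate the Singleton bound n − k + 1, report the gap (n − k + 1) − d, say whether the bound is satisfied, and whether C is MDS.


Singleton RHS = n − k + 1 = 5, slack = -3, bound violated (no such code; not MDS).

Singleton bound: d ≤ n − k + 1.
Here n = 11, k = 7, so n − k + 1 = 5.
Given d = 8, check d ≤ 5: NO.
Slack = (n − k + 1) − d = -3.
The slack is negative: d = 8 exceeds n − k + 1 = 5 by 3, so the Singleton bound is violated and no linear [11, 7, 8]_2 code can exist. In particular it is not MDS (MDS requires d = n − k + 1 exactly).
Description: the claimed parameters are [11, 7, 8]_2; such a code would be impossible (violates the Singleton bound).


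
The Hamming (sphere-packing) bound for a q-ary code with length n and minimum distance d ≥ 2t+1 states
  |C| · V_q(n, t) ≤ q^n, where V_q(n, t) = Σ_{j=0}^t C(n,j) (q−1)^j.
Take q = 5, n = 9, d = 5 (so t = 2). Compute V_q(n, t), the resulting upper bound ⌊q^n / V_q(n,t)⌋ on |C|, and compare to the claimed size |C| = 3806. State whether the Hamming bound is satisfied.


V_q(n, t) = 613, q^n = 1953125, Hamming bound = 3186, |C| = 3806 > bound (violated).

Step 1: Compute V_q(n, t) = Σ_{j=0}^2 C(n, j) (q−1)^j.
  j = 0: C(9,0)·(4)^0 = 1·1 = 1.
  j = 1: C(9,1)·(4)^1 = 9·4 = 36.
  j = 2: C(9,2)·(4)^2 = 36·16 = 576.
  V_q(n, t) = 1 + 36 + 576 = 613.
Step 2: q^n = 5^9 = 1953125.
Step 3: Hamming bound ⌊q^n / V_q(n,t)⌋ = ⌊1953125/613⌋ = 3186.
Step 4: Compare |C| = 3806 to 3186: violated.
The claimed |C| lies above the Hamming bound, so no 5-ary code of length 9 with d ≥ 5 can have 3806 codewords.


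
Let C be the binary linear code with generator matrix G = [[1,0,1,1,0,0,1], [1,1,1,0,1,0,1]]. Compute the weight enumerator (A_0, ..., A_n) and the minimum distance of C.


Weight distribution: A_0 = 1, A_3 = 1, A_4 = 1, A_5 = 1. Minimum distance d = 3.

Enumerate all 2^2 = 4 messages m ∈ F_2^2.
For each, compute codeword c = mG in F_2^7, then tally its weight.
  m = 00 → c = 0000000, weight = 0.
  m = 10 → c = 1011001, weight = 4.
  m = 01 → c = 1110101, weight = 5.
  m = 11 → c = 0101100, weight = 3.
Tally weights:
  weight 0: 1 codewords.
  weight 3: 1 codewords.
  weight 4: 1 codewords.
  weight 5: 1 codewords.
Minimum distance d = smallest w > 0 with A_w > 0 = 3.
Sanity: Σ A_w = 4 = 2^2 = 4 ✓.


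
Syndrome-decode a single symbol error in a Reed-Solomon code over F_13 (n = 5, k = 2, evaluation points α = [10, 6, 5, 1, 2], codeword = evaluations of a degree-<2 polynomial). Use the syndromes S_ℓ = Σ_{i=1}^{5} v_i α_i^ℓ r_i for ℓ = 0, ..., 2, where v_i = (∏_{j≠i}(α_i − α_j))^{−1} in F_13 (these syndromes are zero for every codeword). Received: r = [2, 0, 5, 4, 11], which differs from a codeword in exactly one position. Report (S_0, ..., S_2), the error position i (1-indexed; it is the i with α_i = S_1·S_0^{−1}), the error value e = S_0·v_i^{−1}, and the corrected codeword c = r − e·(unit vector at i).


S = (8, 1, 5), error at position 3, error magnitude e = 12, c = [2, 0, 6, 4, 11].

Step 1: column multipliers v_i = (∏_{j≠i}(α_i − α_j))^{−1} mod 13.
  i = 1 (α = 10): (10−6)(10−5)(10−1)(10−2) = 4·5·9·8 = 1440 ≡ 10, so v_1 = 10^{−1} = 4 (mod 13).
  i = 2 (α = 6): (6−10)(6−5)(6−1)(6−2) = (−4)·1·5·4 = −80 ≡ 11, so v_2 = 11^{−1} = 6 (mod 13).
  i = 3 (α = 5): (5−10)(5−6)(5−1)(5−2) = (−5)·(−1)·4·3 = 60 ≡ 8, so v_3 = 8^{−1} = 5 (mod 13).
  i = 4 (α = 1): (1−10)(1−6)(1−5)(1−2) = (−9)·(−5)·(−4)·(−1) = 180 ≡ 11, so v_4 = 11^{−1} = 6 (mod 13).
  i = 5 (α = 2): (2−10)(2−6)(2−5)(2−1) = (−8)·(−4)·(−3)·1 = −96 ≡ 8, so v_5 = 8^{−1} = 5 (mod 13).
  v = [4, 6, 5, 6, 5].
Step 2: syndromes of r = [2, 0, 5, 4, 11] (all sums mod 13).
  S_0 = Σ v_i r_i = 4·2 + 6·0 + 5·5 + 6·4 + 5·11 = 112 ≡ 8.
  S_1 = Σ v_i α_i r_i = 4·10·2 + 6·6·0 + 5·5·5 + 6·1·4 + 5·2·11 = 339 ≡ 1.
  α_i^2 mod 13 = [9, 10, 12, 1, 4].
  S_2 = Σ v_i α_i^2 r_i = 4·9·2 + 6·10·0 + 5·12·5 + 6·1·4 + 5·4·11 = 616 ≡ 5.
  S = (8, 1, 5) ≠ 0, so r is not a codeword (an error is present).
Step 3: locate the error. For a single error e at position i, S_ℓ = v_i·e·α_i^ℓ, so α_err = S_1/S_0.
  S_0^{−1} = 8^{−1} = 5 (mod 13), so α_err = 1·5 = 5 ≡ 5 = α_3. Error position i = 3.
  Consistency check: S_2/S_1 = 5·1 = 5 ≡ 5 = α_err ✓ (single-error assumption holds).
Step 4: error magnitude e = S_0/v_3 = S_0·∏_{j≠3}(α_3 − α_j) = 8·8 = 64 ≡ 12 (mod 13).
Step 5: correct position 3: c_3 = r_3 − e = 5 − 12 ≡ 6 (mod 13). Hence c = [2, 0, 6, 4, 11].
  Check: interpolating c through the α_i gives m(x) = 10 + 7·x (degree < 2) with m(α_i) = c_i for every i, so c is indeed a codeword.


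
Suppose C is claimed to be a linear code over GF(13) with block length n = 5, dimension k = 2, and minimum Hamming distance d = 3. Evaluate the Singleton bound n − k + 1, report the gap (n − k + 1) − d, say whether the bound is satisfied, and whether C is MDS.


Singleton RHS = n − k + 1 = 4, slack = 1, bound satisfied, not MDS.

Singleton bound: d ≤ n − k + 1.
Here n = 5, k = 2, so n − k + 1 = 4.
Given d = 3, check d ≤ 4: YES.
Slack = (n − k + 1) − d = 1.
The code is NOT MDS (slack = 1 > 0).
Description: the claimed parameters are [5, 2, 3]_13; such a code would be non-MDS.


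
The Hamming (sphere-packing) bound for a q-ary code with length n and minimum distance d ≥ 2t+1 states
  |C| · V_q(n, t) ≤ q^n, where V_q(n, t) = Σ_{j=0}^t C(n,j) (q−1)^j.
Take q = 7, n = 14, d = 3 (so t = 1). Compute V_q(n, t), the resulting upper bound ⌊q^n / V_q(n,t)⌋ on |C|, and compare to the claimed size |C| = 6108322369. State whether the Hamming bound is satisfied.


V_q(n, t) = 85, q^n = 678223072849, Hamming bound = 7979094974, |C| = 6108322369 ≤ bound (satisfied).

Step 1: Compute V_q(n, t) = Σ_{j=0}^1 C(n, j) (q−1)^j.
  j = 0: C(14,0)·(6)^0 = 1·1 = 1.
  j = 1: C(14,1)·(6)^1 = 14·6 = 84.
  V_q(n, t) = 1 + 84 = 85.
Step 2: q^n = 7^14 = 678223072849.
Step 3: Hamming bound ⌊q^n / V_q(n,t)⌋ = ⌊678223072849/85⌋ = 7979094974.
Step 4: Compare |C| = 6108322369 to 7979094974: satisfied.
The claimed |C| lies below the Hamming bound.


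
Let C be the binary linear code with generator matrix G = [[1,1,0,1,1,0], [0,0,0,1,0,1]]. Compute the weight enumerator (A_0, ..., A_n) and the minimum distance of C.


Weight distribution: A_0 = 1, A_2 = 1, A_4 = 2. Minimum distance d = 2.

Enumerate all 2^2 = 4 messages m ∈ F_2^2.
For each, compute codeword c = mG in F_2^6, then tally its weight.
  m = 00 → c = 000000, weight = 0.
  m = 10 → c = 110110, weight = 4.
  m = 01 → c = 000101, weight = 2.
  m = 11 → c = 110011, weight = 4.
Tally weights:
  weight 0: 1 codewords.
  weight 2: 1 codewords.
  weight 4: 2 codewords.
Minimum distance d = smallest w > 0 with A_w > 0 = 2.
Sanity: Σ A_w = 4 = 2^2 = 4 ✓.


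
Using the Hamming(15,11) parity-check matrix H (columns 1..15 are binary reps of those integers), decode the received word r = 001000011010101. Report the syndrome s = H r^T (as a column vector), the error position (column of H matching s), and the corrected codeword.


s = (1, 0, 1, 1)^T, error position = 11, corrected codeword c = 001000011000101

Compute s = H r^T mod 2 one row at a time:
  s_1 = 1 + 1 + 0 + 1 + 0 + 1 + 0 + 1 = 5 ≡ 1 (mod 2).
  s_2 = 0 + 0 + 0 + 0 + 0 + 1 + 0 + 1 = 2 ≡ 0 (mod 2).
  s_3 = 0 + 1 + 0 + 0 + 0 + 1 + 0 + 1 = 3 ≡ 1 (mod 2).
  s_4 = 0 + 1 + 0 + 0 + 1 + 1 + 1 + 1 = 5 ≡ 1 (mod 2).
s = (1, 0, 1, 1)^T — this equals column 11 of H (binary 1011), so error is at position 11.
Correct: flip bit 11 of r = 001000011010101 to get c = 001000011000101.


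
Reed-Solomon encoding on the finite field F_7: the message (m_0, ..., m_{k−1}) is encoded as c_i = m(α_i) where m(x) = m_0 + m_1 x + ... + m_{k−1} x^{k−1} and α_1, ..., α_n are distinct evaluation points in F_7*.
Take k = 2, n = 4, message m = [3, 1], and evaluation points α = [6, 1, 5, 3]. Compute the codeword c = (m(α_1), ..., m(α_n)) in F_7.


c = [2, 4, 1, 6]

Message polynomial: m(x) = 3 + 1·x (mod 7).
For each evaluation point α_i, compute m(α_i) mod 7:
  α_1 = 6: Horner steps 1 → 2, so m(6) = 2.
  α_2 = 1: Horner steps 1 → 4, so m(1) = 4.
  α_3 = 5: Horner steps 1 → 1, so m(5) = 1.
  α_4 = 3: Horner steps 1 → 6, so m(3) = 6.
Codeword c = [2, 4, 1, 6] ∈ F_7^4.


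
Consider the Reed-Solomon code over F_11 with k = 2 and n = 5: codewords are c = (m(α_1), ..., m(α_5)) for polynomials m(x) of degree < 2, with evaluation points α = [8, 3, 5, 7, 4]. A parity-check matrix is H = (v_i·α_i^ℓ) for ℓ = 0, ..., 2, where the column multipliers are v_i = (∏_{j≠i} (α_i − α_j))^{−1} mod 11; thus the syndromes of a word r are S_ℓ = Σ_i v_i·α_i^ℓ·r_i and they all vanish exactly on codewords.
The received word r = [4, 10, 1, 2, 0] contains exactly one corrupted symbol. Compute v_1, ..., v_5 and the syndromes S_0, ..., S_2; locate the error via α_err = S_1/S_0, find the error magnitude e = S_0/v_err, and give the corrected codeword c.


S = (6, 9, 8), error at position 4, error magnitude e = 10, c = [4, 10, 1, 3, 0].

Step 1: column multipliers v_i = (∏_{j≠i}(α_i − α_j))^{−1} mod 11.
  i = 1 (α = 8): (8−3)(8−5)(8−7)(8−4) = 5·3·1·4 = 60 ≡ 5, so v_1 = 5^{−1} = 9 (mod 11).
  i = 2 (α = 3): (3−8)(3−5)(3−7)(3−4) = (−5)·(−2)·(−4)·(−1) = 40 ≡ 7, so v_2 = 7^{−1} = 8 (mod 11).
  i = 3 (α = 5): (5−8)(5−3)(5−7)(5−4) = (−3)·2·(−2)·1 = 12 ≡ 1, so v_3 = 1^{−1} = 1 (mod 11).
  i = 4 (α = 7): (7−8)(7−3)(7−5)(7−4) = (−1)·4·2·3 = −24 ≡ 9, so v_4 = 9^{−1} = 5 (mod 11).
  i = 5 (α = 4): (4−8)(4−3)(4−5)(4−7) = (−4)·1·(−1)·(−3) = −12 ≡ 10, so v_5 = 10^{−1} = 10 (mod 11).
  v = [9, 8, 1, 5, 10].
Step 2: syndromes of r = [4, 10, 1, 2, 0] (all sums mod 11).
  S_0 = Σ v_i r_i = 9·4 + 8·10 + 1·1 + 5·2 + 10·0 = 127 ≡ 6.
  S_1 = Σ v_i α_i r_i = 9·8·4 + 8·3·10 + 1·5·1 + 5·7·2 + 10·4·0 = 603 ≡ 9.
  α_i^2 mod 11 = [9, 9, 3, 5, 5].
  S_2 = Σ v_i α_i^2 r_i = 9·9·4 + 8·9·10 + 1·3·1 + 5·5·2 + 10·5·0 = 1097 ≡ 8.
  S = (6, 9, 8) ≠ 0, so r is not a codeword (an error is present).
Step 3: locate the error. For a single error e at position i, S_ℓ = v_i·e·α_i^ℓ, so α_err = S_1/S_0.
  S_0^{−1} = 6^{−1} = 2 (mod 11), so α_err = 9·2 = 18 ≡ 7 = α_4. Error position i = 4.
  Consistency check: S_2/S_1 = 8·5 = 40 ≡ 7 = α_err ✓ (single-error assumption holds).
Step 4: error magnitude e = S_0/v_4 = S_0·∏_{j≠4}(α_4 − α_j) = 6·9 = 54 ≡ 10 (mod 11).
Step 5: correct position 4: c_4 = r_4 − e = 2 − 10 ≡ 3 (mod 11). Hence c = [4, 10, 1, 3, 0].
  Check: interpolating c through the α_i gives m(x) = 7 + 1·x (degree < 2) with m(α_i) = c_i for every i, so c is indeed a codeword.


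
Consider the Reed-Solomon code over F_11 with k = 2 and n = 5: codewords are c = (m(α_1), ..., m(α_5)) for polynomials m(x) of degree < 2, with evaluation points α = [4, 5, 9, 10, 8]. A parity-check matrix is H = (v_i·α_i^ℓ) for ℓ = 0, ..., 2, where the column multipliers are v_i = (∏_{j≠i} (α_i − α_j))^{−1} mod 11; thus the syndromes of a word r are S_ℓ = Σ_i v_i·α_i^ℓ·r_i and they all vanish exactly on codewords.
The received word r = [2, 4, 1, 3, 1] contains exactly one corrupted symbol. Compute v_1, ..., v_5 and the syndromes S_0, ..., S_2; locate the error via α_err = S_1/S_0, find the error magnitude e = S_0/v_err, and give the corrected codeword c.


S = (1, 8, 9), error at position 5, error magnitude e = 2, c = [2, 4, 1, 3, 10].

Step 1: column multipliers v_i = (∏_{j≠i}(α_i − α_j))^{−1} mod 11.
  i = 1 (α = 4): (4−5)(4−9)(4−10)(4−8) = (−1)·(−5)·(−6)·(−4) = 120 ≡ 10, so v_1 = 10^{−1} = 10 (mod 11).
  i = 2 (α = 5): (5−4)(5−9)(5−10)(5−8) = 1·(−4)·(−5)·(−3) = −60 ≡ 6, so v_2 = 6^{−1} = 2 (mod 11).
  i = 3 (α = 9): (9−4)(9−5)(9−10)(9−8) = 5·4·(−1)·1 = −20 ≡ 2, so v_3 = 2^{−1} = 6 (mod 11).
  i = 4 (α = 10): (10−4)(10−5)(10−9)(10−8) = 6·5·1·2 = 60 ≡ 5, so v_4 = 5^{−1} = 9 (mod 11).
  i = 5 (α = 8): (8−4)(8−5)(8−9)(8−10) = 4·3·(−1)·(−2) = 24 ≡ 2, so v_5 = 2^{−1} = 6 (mod 11).
  v = [10, 2, 6, 9, 6].
Step 2: syndromes of r = [2, 4, 1, 3, 1] (all sums mod 11).
  S_0 = Σ v_i r_i = 10·2 + 2·4 + 6·1 + 9·3 + 6·1 = 67 ≡ 1.
  S_1 = Σ v_i α_i r_i = 10·4·2 + 2·5·4 + 6·9·1 + 9·10·3 + 6·8·1 = 492 ≡ 8.
  α_i^2 mod 11 = [5, 3, 4, 1, 9].
  S_2 = Σ v_i α_i^2 r_i = 10·5·2 + 2·3·4 + 6·4·1 + 9·1·3 + 6·9·1 = 229 ≡ 9.
  S = (1, 8, 9) ≠ 0, so r is not a codeword (an error is present).
Step 3: locate the error. For a single error e at position i, S_ℓ = v_i·e·α_i^ℓ, so α_err = S_1/S_0.
  S_0^{−1} = 1^{−1} = 1 (mod 11), so α_err = 8·1 = 8 ≡ 8 = α_5. Error position i = 5.
  Consistency check: S_2/S_1 = 9·7 = 63 ≡ 8 = α_err ✓ (single-error assumption holds).
Step 4: error magnitude e = S_0/v_5 = S_0·∏_{j≠5}(α_5 − α_j) = 1·2 = 2 ≡ 2 (mod 11).
Step 5: correct position 5: c_5 = r_5 − e = 1 − 2 ≡ 10 (mod 11). Hence c = [2, 4, 1, 3, 10].
  Check: interpolating c through the α_i gives m(x) = 5 + 2·x (degree < 2) with m(α_i) = c_i for every i, so c is indeed a codeword.


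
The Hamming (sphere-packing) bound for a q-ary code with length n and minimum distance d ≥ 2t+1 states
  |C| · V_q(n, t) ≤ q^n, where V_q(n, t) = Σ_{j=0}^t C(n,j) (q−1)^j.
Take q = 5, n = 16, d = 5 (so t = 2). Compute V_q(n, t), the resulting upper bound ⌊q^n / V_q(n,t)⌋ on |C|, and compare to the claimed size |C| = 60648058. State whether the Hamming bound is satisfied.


V_q(n, t) = 1985, q^n = 152587890625, Hamming bound = 76870473, |C| = 60648058 ≤ bound (satisfied).

Step 1: Compute V_q(n, t) = Σ_{j=0}^2 C(n, j) (q−1)^j.
  j = 0: C(16,0)·(4)^0 = 1·1 = 1.
  j = 1: C(16,1)·(4)^1 = 16·4 = 64.
  j = 2: C(16,2)·(4)^2 = 120·16 = 1920.
  V_q(n, t) = 1 + 64 + 1920 = 1985.
Step 2: q^n = 5^16 = 152587890625.
Step 3: Hamming bound ⌊q^n / V_q(n,t)⌋ = ⌊152587890625/1985⌋ = 76870473.
Step 4: Compare |C| = 60648058 to 76870473: satisfied.
The claimed |C| lies below the Hamming bound.


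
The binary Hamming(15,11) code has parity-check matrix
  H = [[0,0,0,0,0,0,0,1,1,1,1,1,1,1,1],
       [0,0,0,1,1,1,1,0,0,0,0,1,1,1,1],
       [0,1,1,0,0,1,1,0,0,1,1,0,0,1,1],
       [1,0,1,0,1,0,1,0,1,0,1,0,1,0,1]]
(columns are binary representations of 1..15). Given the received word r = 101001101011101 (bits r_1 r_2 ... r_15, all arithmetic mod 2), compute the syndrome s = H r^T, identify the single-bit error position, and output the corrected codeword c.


s = (1, 1, 1, 1)^T, error position = 15, corrected codeword c = 101001101011100

Compute s = H r^T mod 2 one row at a time:
  s_1 = 0 + 1 + 0 + 1 + 1 + 1 + 0 + 1 = 5 ≡ 1 (mod 2).
  s_2 = 0 + 0 + 1 + 1 + 1 + 1 + 0 + 1 = 5 ≡ 1 (mod 2).
  s_3 = 0 + 1 + 1 + 1 + 0 + 1 + 0 + 1 = 5 ≡ 1 (mod 2).
  s_4 = 1 + 1 + 0 + 1 + 1 + 1 + 1 + 1 = 7 ≡ 1 (mod 2).
s = (1, 1, 1, 1)^T — this equals column 15 of H (binary 1111), so error is at position 15.
Correct: flip bit 15 of r = 101001101011101 to get c = 101001101011100.


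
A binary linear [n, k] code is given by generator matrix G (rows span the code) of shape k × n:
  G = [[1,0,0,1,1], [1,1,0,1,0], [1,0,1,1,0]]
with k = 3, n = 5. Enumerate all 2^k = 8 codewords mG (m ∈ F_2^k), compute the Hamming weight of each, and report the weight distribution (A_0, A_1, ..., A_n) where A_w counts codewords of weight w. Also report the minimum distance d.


Weight distribution: A_0 = 1, A_2 = 3, A_3 = 3, A_5 = 1. Minimum distance d = 2.

Enumerate all 2^3 = 8 messages m ∈ F_2^3.
For each, compute codeword c = mG in F_2^5, then tally its weight.
  m = 000 → c = 00000, weight = 0.
  m = 100 → c = 10011, weight = 3.
  m = 010 → c = 11010, weight = 3.
  m = 110 → c = 01001, weight = 2.
  m = 001 → c = 10110, weight = 3.
  m = 101 → c = 00101, weight = 2.
  m = 011 → c = 01100, weight = 2.
  m = 111 → c = 11111, weight = 5.
Tally weights:
  weight 0: 1 codewords.
  weight 2: 3 codewords.
  weight 3: 3 codewords.
  weight 5: 1 codewords.
Minimum distance d = smallest w > 0 with A_w > 0 = 2.
Sanity: Σ A_w = 8 = 2^3 = 8 ✓.


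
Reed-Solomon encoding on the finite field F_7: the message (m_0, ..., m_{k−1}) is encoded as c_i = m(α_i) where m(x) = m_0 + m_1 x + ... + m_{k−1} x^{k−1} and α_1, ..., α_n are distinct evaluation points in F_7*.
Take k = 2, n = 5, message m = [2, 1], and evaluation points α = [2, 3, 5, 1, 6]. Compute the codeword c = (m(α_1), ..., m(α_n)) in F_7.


c = [4, 5, 0, 3, 1]

Message polynomial: m(x) = 2 + 1·x (mod 7).
For each evaluation point α_i, compute m(α_i) mod 7:
  α_1 = 2: Horner steps 1 → 4, so m(2) = 4.
  α_2 = 3: Horner steps 1 → 5, so m(3) = 5.
  α_3 = 5: Horner steps 1 → 0, so m(5) = 0.
  α_4 = 1: Horner steps 1 → 3, so m(1) = 3.
  α_5 = 6: Horner steps 1 → 1, so m(6) = 1.
Codeword c = [4, 5, 0, 3, 1] ∈ F_7^5.


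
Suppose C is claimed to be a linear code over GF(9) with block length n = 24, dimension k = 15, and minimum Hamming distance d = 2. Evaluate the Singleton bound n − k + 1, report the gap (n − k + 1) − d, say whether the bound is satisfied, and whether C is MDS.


Singleton RHS = n − k + 1 = 10, slack = 8, bound satisfied, not MDS.

Singleton bound: d ≤ n − k + 1.
Here n = 24, k = 15, so n − k + 1 = 10.
Given d = 2, check d ≤ 10: YES.
Slack = (n − k + 1) − d = 8.
The code is NOT MDS (slack = 8 > 0).
Description: the claimed parameters are [24, 15, 2]_9; such a code would be non-MDS.


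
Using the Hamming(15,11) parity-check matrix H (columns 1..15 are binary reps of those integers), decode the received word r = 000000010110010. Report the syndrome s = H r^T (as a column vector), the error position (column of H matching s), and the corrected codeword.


s = (0, 1, 1, 1)^T, error position = 7, corrected codeword c = 000000110110010

Compute s = H r^T mod 2 one row at a time:
  s_1 = 1 + 0 + 1 + 1 + 0 + 0 + 1 + 0 = 4 ≡ 0 (mod 2).
  s_2 = 0 + 0 + 0 + 0 + 0 + 0 + 1 + 0 = 1 ≡ 1 (mod 2).
  s_3 = 0 + 0 + 0 + 0 + 1 + 1 + 1 + 0 = 3 ≡ 1 (mod 2).
  s_4 = 0 + 0 + 0 + 0 + 0 + 1 + 0 + 0 = 1 ≡ 1 (mod 2).
s = (0, 1, 1, 1)^T — this equals column 7 of H (binary 0111), so error is at position 7.
Correct: flip bit 7 of r = 000000010110010 to get c = 000000110110010.


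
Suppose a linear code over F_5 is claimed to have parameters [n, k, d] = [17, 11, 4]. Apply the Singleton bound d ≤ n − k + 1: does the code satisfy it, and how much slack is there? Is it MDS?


Singleton RHS = n − k + 1 = 7, slack = 3, bound satisfied, not MDS.

Singleton bound: d ≤ n − k + 1.
Here n = 17, k = 11, so n − k + 1 = 7.
Given d = 4, check d ≤ 7: YES.
Slack = (n − k + 1) − d = 3.
The code is NOT MDS (slack = 3 > 0).
Description: the claimed parameters are [17, 11, 4]_5; such a code would be non-MDS.


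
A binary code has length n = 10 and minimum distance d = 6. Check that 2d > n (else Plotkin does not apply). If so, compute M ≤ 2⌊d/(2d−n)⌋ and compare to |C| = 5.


Plotkin bound M ≤ 6; given |C| = 5 ≤ bound (satisfied).

Check applicability: 2d = 12, n = 10.
2d − n = 2 > 0, so Plotkin applies.
Compute d/(2d−n) = 6/2 ≈ 3.0000.
⌊d/(2d−n)⌋ = 3.
Plotkin bound: M ≤ 2·3 = 6.
Given |C| = 5, check: satisfied.
This |C| is below the Plotkin bound.


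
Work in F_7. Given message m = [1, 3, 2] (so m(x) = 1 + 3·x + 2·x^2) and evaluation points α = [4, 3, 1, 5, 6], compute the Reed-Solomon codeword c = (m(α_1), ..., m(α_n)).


c = [3, 0, 6, 3, 0]

Message polynomial: m(x) = 1 + 3·x + 2·x^2 (mod 7).
For each evaluation point α_i, compute m(α_i) mod 7:
  α_1 = 4: Horner steps 2 → 4 → 3, so m(4) = 3.
  α_2 = 3: Horner steps 2 → 2 → 0, so m(3) = 0.
  α_3 = 1: Horner steps 2 → 5 → 6, so m(1) = 6.
  α_4 = 5: Horner steps 2 → 6 → 3, so m(5) = 3.
  α_5 = 6: Horner steps 2 → 1 → 0, so m(6) = 0.
Codeword c = [3, 0, 6, 3, 0] ∈ F_7^5.


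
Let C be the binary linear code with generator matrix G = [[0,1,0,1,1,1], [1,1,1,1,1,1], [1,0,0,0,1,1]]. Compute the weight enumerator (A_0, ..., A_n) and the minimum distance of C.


Weight distribution: A_0 = 1, A_2 = 1, A_3 = 4, A_4 = 1, A_6 = 1. Minimum distance d = 2.

Enumerate all 2^3 = 8 messages m ∈ F_2^3.
For each, compute codeword c = mG in F_2^6, then tally its weight.
  m = 000 → c = 000000, weight = 0.
  m = 100 → c = 010111, weight = 4.
  m = 010 → c = 111111, weight = 6.
  m = 110 → c = 101000, weight = 2.
  m = 001 → c = 100011, weight = 3.
  m = 101 → c = 110100, weight = 3.
  m = 011 → c = 011100, weight = 3.
  m = 111 → c = 001011, weight = 3.
Tally weights:
  weight 0: 1 codewords.
  weight 2: 1 codewords.
  weight 3: 4 codewords.
  weight 4: 1 codewords.
  weight 6: 1 codewords.
Minimum distance d = smallest w > 0 with A_w > 0 = 2.
Sanity: Σ A_w = 8 = 2^3 = 8 ✓.


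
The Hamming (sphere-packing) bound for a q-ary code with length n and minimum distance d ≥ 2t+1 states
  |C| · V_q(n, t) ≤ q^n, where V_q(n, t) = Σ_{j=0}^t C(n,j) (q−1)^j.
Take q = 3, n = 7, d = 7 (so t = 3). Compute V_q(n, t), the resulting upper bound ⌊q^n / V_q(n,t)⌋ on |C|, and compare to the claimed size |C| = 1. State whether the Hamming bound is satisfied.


V_q(n, t) = 379, q^n = 2187, Hamming bound = 5, |C| = 1 ≤ bound (satisfied).

Step 1: Compute V_q(n, t) = Σ_{j=0}^3 C(n, j) (q−1)^j.
  j = 0: C(7,0)·(2)^0 = 1·1 = 1.
  j = 1: C(7,1)·(2)^1 = 7·2 = 14.
  j = 2: C(7,2)·(2)^2 = 21·4 = 84.
  j = 3: C(7,3)·(2)^3 = 35·8 = 280.
  V_q(n, t) = 1 + 14 + 84 + 280 = 379.
Step 2: q^n = 3^7 = 2187.
Step 3: Hamming bound ⌊q^n / V_q(n,t)⌋ = ⌊2187/379⌋ = 5.
Step 4: Compare |C| = 1 to 5: satisfied.
The claimed |C| lies below the Hamming bound.


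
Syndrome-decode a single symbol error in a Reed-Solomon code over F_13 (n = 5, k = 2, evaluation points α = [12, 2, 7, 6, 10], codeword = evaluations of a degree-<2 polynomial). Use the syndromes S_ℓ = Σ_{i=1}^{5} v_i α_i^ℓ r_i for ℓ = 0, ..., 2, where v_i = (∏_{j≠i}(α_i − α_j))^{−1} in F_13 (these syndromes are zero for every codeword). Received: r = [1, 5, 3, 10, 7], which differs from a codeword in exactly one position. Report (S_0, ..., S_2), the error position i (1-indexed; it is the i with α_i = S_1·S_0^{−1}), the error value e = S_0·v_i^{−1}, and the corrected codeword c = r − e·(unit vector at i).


S = (7, 3, 5), error at position 4, error magnitude e = 4, c = [1, 5, 3, 6, 7].

Step 1: column multipliers v_i = (∏_{j≠i}(α_i − α_j))^{−1} mod 13.
  i = 1 (α = 12): (12−2)(12−7)(12−6)(12−10) = 10·5·6·2 = 600 ≡ 2, so v_1 = 2^{−1} = 7 (mod 13).
  i = 2 (α = 2): (2−12)(2−7)(2−6)(2−10) = (−10)·(−5)·(−4)·(−8) = 1600 ≡ 1, so v_2 = 1^{−1} = 1 (mod 13).
  i = 3 (α = 7): (7−12)(7−2)(7−6)(7−10) = (−5)·5·1·(−3) = 75 ≡ 10, so v_3 = 10^{−1} = 4 (mod 13).
  i = 4 (α = 6): (6−12)(6−2)(6−7)(6−10) = (−6)·4·(−1)·(−4) = −96 ≡ 8, so v_4 = 8^{−1} = 5 (mod 13).
  i = 5 (α = 10): (10−12)(10−2)(10−7)(10−6) = (−2)·8·3·4 = −192 ≡ 3, so v_5 = 3^{−1} = 9 (mod 13).
  v = [7, 1, 4, 5, 9].
Step 2: syndromes of r = [1, 5, 3, 10, 7] (all sums mod 13).
  S_0 = Σ v_i r_i = 7·1 + 1·5 + 4·3 + 5·10 + 9·7 = 137 ≡ 7.
  S_1 = Σ v_i α_i r_i = 7·12·1 + 1·2·5 + 4·7·3 + 5·6·10 + 9·10·7 = 1108 ≡ 3.
  α_i^2 mod 13 = [1, 4, 10, 10, 9].
  S_2 = Σ v_i α_i^2 r_i = 7·1·1 + 1·4·5 + 4·10·3 + 5·10·10 + 9·9·7 = 1214 ≡ 5.
  S = (7, 3, 5) ≠ 0, so r is not a codeword (an error is present).
Step 3: locate the error. For a single error e at position i, S_ℓ = v_i·e·α_i^ℓ, so α_err = S_1/S_0.
  S_0^{−1} = 7^{−1} = 2 (mod 13), so α_err = 3·2 = 6 ≡ 6 = α_4. Error position i = 4.
  Consistency check: S_2/S_1 = 5·9 = 45 ≡ 6 = α_err ✓ (single-error assumption holds).
Step 4: error magnitude e = S_0/v_4 = S_0·∏_{j≠4}(α_4 − α_j) = 7·8 = 56 ≡ 4 (mod 13).
Step 5: correct position 4: c_4 = r_4 − e = 10 − 4 ≡ 6 (mod 13). Hence c = [1, 5, 3, 6, 7].
  Check: interpolating c through the α_i gives m(x) = 11 + 10·x (degree < 2) with m(α_i) = c_i for every i, so c is indeed a codeword.


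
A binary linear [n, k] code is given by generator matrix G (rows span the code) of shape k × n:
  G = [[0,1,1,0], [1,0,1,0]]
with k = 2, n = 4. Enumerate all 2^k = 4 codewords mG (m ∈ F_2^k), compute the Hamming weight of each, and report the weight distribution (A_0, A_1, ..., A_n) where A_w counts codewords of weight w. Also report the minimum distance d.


Weight distribution: A_0 = 1, A_2 = 3. Minimum distance d = 2.

Enumerate all 2^2 = 4 messages m ∈ F_2^2.
For each, compute codeword c = mG in F_2^4, then tally its weight.
  m = 00 → c = 0000, weight = 0.
  m = 10 → c = 0110, weight = 2.
  m = 01 → c = 1010, weight = 2.
  m = 11 → c = 1100, weight = 2.
Tally weights:
  weight 0: 1 codewords.
  weight 2: 3 codewords.
Minimum distance d = smallest w > 0 with A_w > 0 = 2.
Sanity: Σ A_w = 4 = 2^2 = 4 ✓.


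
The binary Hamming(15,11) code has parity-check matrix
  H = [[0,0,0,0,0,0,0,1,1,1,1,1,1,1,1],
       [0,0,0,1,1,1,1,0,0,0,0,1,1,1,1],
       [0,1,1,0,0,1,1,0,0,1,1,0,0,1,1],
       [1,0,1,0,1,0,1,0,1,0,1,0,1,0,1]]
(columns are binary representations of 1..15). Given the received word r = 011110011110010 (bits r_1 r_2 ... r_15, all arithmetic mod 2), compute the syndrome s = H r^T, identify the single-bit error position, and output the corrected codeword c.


s = (1, 1, 1, 0)^T, error position = 14, corrected codeword c = 011110011110000

Compute s = H r^T mod 2 one row at a time:
  s_1 = 1 + 1 + 1 + 1 + 0 + 0 + 1 + 0 = 5 ≡ 1 (mod 2).
  s_2 = 1 + 1 + 0 + 0 + 0 + 0 + 1 + 0 = 3 ≡ 1 (mod 2).
  s_3 = 1 + 1 + 0 + 0 + 1 + 1 + 1 + 0 = 5 ≡ 1 (mod 2).
  s_4 = 0 + 1 + 1 + 0 + 1 + 1 + 0 + 0 = 4 ≡ 0 (mod 2).
s = (1, 1, 1, 0)^T — this equals column 14 of H (binary 1110), so error is at position 14.
Correct: flip bit 14 of r = 011110011110010 to get c = 011110011110000.


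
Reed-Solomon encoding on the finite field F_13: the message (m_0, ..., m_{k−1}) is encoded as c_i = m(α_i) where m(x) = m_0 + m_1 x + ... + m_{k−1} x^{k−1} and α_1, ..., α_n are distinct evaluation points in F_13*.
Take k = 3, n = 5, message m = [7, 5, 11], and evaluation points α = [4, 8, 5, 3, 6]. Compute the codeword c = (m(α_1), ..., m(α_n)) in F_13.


c = [8, 10, 8, 4, 4]

Message polynomial: m(x) = 7 + 5·x + 11·x^2 (mod 13).
For each evaluation point α_i, compute m(α_i) mod 13:
  α_1 = 4: Horner steps 11 → 10 → 8, so m(4) = 8.
  α_2 = 8: Horner steps 11 → 2 → 10, so m(8) = 10.
  α_3 = 5: Horner steps 11 → 8 → 8, so m(5) = 8.
  α_4 = 3: Horner steps 11 → 12 → 4, so m(3) = 4.
  α_5 = 6: Horner steps 11 → 6 → 4, so m(6) = 4.
Codeword c = [8, 10, 8, 4, 4] ∈ F_13^5.


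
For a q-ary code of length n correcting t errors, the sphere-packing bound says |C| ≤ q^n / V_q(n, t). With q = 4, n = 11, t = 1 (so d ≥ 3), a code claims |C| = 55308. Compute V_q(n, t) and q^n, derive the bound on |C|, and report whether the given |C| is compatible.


V_q(n, t) = 34, q^n = 4194304, Hamming bound = 123361, |C| = 55308 ≤ bound (satisfied).

Step 1: Compute V_q(n, t) = Σ_{j=0}^1 C(n, j) (q−1)^j.
  j = 0: C(11,0)·(3)^0 = 1·1 = 1.
  j = 1: C(11,1)·(3)^1 = 11·3 = 33.
  V_q(n, t) = 1 + 33 = 34.
Step 2: q^n = 4^11 = 4194304.
Step 3: Hamming bound ⌊q^n / V_q(n,t)⌋ = ⌊4194304/34⌋ = 123361.
Step 4: Compare |C| = 55308 to 123361: satisfied.
The claimed |C| lies below the Hamming bound.


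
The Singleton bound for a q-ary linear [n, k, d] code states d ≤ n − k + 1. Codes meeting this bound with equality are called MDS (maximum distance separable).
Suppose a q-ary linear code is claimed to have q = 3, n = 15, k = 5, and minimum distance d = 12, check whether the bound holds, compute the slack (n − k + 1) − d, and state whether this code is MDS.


Singleton RHS = n − k + 1 = 11, slack = -1, bound violated (no such code; not MDS).

Singleton bound: d ≤ n − k + 1.
Here n = 15, k = 5, so n − k + 1 = 11.
Given d = 12, check d ≤ 11: NO.
Slack = (n − k + 1) − d = -1.
The slack is negative: d = 12 exceeds n − k + 1 = 11 by 1, so the Singleton bound is violated and no linear [15, 5, 12]_3 code can exist. In particular it is not MDS (MDS requires d = n − k + 1 exactly).
Description: the claimed parameters are [15, 5, 12]_3; such a code would be impossible (violates the Singleton bound).


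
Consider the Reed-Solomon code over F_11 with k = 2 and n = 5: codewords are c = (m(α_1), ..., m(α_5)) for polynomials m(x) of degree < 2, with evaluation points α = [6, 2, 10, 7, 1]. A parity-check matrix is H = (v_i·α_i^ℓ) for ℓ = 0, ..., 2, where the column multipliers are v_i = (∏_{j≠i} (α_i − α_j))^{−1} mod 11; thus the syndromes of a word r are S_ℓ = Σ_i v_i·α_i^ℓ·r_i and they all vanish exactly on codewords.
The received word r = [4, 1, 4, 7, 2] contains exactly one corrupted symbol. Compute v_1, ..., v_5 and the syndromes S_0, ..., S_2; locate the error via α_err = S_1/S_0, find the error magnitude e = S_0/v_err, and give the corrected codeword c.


S = (6, 3, 7), error at position 1, error magnitude e = 7, c = [8, 1, 4, 7, 2].

Step 1: column multipliers v_i = (∏_{j≠i}(α_i − α_j))^{−1} mod 11.
  i = 1 (α = 6): (6−2)(6−10)(6−7)(6−1) = 4·(−4)·(−1)·5 = 80 ≡ 3, so v_1 = 3^{−1} = 4 (mod 11).
  i = 2 (α = 2): (2−6)(2−10)(2−7)(2−1) = (−4)·(−8)·(−5)·1 = −160 ≡ 5, so v_2 = 5^{−1} = 9 (mod 11).
  i = 3 (α = 10): (10−6)(10−2)(10−7)(10−1) = 4·8·3·9 = 864 ≡ 6, so v_3 = 6^{−1} = 2 (mod 11).
  i = 4 (α = 7): (7−6)(7−2)(7−10)(7−1) = 1·5·(−3)·6 = −90 ≡ 9, so v_4 = 9^{−1} = 5 (mod 11).
  i = 5 (α = 1): (1−6)(1−2)(1−10)(1−7) = (−5)·(−1)·(−9)·(−6) = 270 ≡ 6, so v_5 = 6^{−1} = 2 (mod 11).
  v = [4, 9, 2, 5, 2].
Step 2: syndromes of r = [4, 1, 4, 7, 2] (all sums mod 11).
  S_0 = Σ v_i r_i = 4·4 + 9·1 + 2·4 + 5·7 + 2·2 = 72 ≡ 6.
  S_1 = Σ v_i α_i r_i = 4·6·4 + 9·2·1 + 2·10·4 + 5·7·7 + 2·1·2 = 443 ≡ 3.
  α_i^2 mod 11 = [3, 4, 1, 5, 1].
  S_2 = Σ v_i α_i^2 r_i = 4·3·4 + 9·4·1 + 2·1·4 + 5·5·7 + 2·1·2 = 271 ≡ 7.
  S = (6, 3, 7) ≠ 0, so r is not a codeword (an error is present).
Step 3: locate the error. For a single error e at position i, S_ℓ = v_i·e·α_i^ℓ, so α_err = S_1/S_0.
  S_0^{−1} = 6^{−1} = 2 (mod 11), so α_err = 3·2 = 6 ≡ 6 = α_1. Error position i = 1.
  Consistency check: S_2/S_1 = 7·4 = 28 ≡ 6 = α_err ✓ (single-error assumption holds).
Step 4: error magnitude e = S_0/v_1 = S_0·∏_{j≠1}(α_1 − α_j) = 6·3 = 18 ≡ 7 (mod 11).
Step 5: correct position 1: c_1 = r_1 − e = 4 − 7 ≡ 8 (mod 11). Hence c = [8, 1, 4, 7, 2].
  Check: interpolating c through the α_i gives m(x) = 3 + 10·x (degree < 2) with m(α_i) = c_i for every i, so c is indeed a codeword.


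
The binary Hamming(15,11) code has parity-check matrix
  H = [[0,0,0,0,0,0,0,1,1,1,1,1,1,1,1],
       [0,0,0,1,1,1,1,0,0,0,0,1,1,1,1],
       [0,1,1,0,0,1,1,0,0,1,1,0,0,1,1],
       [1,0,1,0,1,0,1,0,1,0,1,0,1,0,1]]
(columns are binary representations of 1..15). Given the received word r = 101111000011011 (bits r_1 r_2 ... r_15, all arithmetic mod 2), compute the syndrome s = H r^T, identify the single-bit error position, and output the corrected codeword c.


s = (0, 0, 1, 1)^T, error position = 3, corrected codeword c = 100111000011011

Compute s = H r^T mod 2 one row at a time:
  s_1 = 0 + 0 + 0 + 1 + 1 + 0 + 1 + 1 = 4 ≡ 0 (mod 2).
  s_2 = 1 + 1 + 1 + 0 + 1 + 0 + 1 + 1 = 6 ≡ 0 (mod 2).
  s_3 = 0 + 1 + 1 + 0 + 0 + 1 + 1 + 1 = 5 ≡ 1 (mod 2).
  s_4 = 1 + 1 + 1 + 0 + 0 + 1 + 0 + 1 = 5 ≡ 1 (mod 2).
s = (0, 0, 1, 1)^T — this equals column 3 of H (binary 0011), so error is at position 3.
Correct: flip bit 3 of r = 101111000011011 to get c = 100111000011011.


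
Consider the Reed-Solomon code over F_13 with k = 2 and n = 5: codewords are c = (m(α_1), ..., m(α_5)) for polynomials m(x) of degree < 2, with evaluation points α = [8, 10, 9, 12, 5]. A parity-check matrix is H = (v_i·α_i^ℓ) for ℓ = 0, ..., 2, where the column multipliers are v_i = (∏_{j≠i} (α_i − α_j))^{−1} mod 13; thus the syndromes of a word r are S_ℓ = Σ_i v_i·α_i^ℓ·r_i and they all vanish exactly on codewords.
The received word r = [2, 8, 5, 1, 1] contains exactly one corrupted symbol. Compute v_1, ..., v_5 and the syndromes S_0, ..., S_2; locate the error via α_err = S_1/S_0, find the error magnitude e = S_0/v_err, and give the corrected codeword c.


S = (2, 10, 11), error at position 5, error magnitude e = 8, c = [2, 8, 5, 1, 6].

Step 1: column multipliers v_i = (∏_{j≠i}(α_i − α_j))^{−1} mod 13.
  i = 1 (α = 8): (8−10)(8−9)(8−12)(8−5) = (−2)·(−1)·(−4)·3 = −24 ≡ 2, so v_1 = 2^{−1} = 7 (mod 13).
  i = 2 (α = 10): (10−8)(10−9)(10−12)(10−5) = 2·1·(−2)·5 = −20 ≡ 6, so v_2 = 6^{−1} = 11 (mod 13).
  i = 3 (α = 9): (9−8)(9−10)(9−12)(9−5) = 1·(−1)·(−3)·4 = 12 ≡ 12, so v_3 = 12^{−1} = 12 (mod 13).
  i = 4 (α = 12): (12−8)(12−10)(12−9)(12−5) = 4·2·3·7 = 168 ≡ 12, so v_4 = 12^{−1} = 12 (mod 13).
  i = 5 (α = 5): (5−8)(5−10)(5−9)(5−12) = (−3)·(−5)·(−4)·(−7) = 420 ≡ 4, so v_5 = 4^{−1} = 10 (mod 13).
  v = [7, 11, 12, 12, 10].
Step 2: syndromes of r = [2, 8, 5, 1, 1] (all sums mod 13).
  S_0 = Σ v_i r_i = 7·2 + 11·8 + 12·5 + 12·1 + 10·1 = 184 ≡ 2.
  S_1 = Σ v_i α_i r_i = 7·8·2 + 11·10·8 + 12·9·5 + 12·12·1 + 10·5·1 = 1726 ≡ 10.
  α_i^2 mod 13 = [12, 9, 3, 1, 12].
  S_2 = Σ v_i α_i^2 r_i = 7·12·2 + 11·9·8 + 12·3·5 + 12·1·1 + 10·12·1 = 1272 ≡ 11.
  S = (2, 10, 11) ≠ 0, so r is not a codeword (an error is present).
Step 3: locate the error. For a single error e at position i, S_ℓ = v_i·e·α_i^ℓ, so α_err = S_1/S_0.
  S_0^{−1} = 2^{−1} = 7 (mod 13), so α_err = 10·7 = 70 ≡ 5 = α_5. Error position i = 5.
  Consistency check: S_2/S_1 = 11·4 = 44 ≡ 5 = α_err ✓ (single-error assumption holds).
Step 4: error magnitude e = S_0/v_5 = S_0·∏_{j≠5}(α_5 − α_j) = 2·4 = 8 ≡ 8 (mod 13).
Step 5: correct position 5: c_5 = r_5 − e = 1 − 8 ≡ 6 (mod 13). Hence c = [2, 8, 5, 1, 6].
  Check: interpolating c through the α_i gives m(x) = 4 + 3·x (degree < 2) with m(α_i) = c_i for every i, so c is indeed a codeword.


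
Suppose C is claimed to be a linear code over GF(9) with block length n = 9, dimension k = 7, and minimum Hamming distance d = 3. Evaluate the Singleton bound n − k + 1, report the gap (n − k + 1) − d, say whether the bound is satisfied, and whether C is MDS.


Singleton RHS = n − k + 1 = 3, slack = 0, bound satisfied, MDS.

Singleton bound: d ≤ n − k + 1.
Here n = 9, k = 7, so n − k + 1 = 3.
Given d = 3, check d ≤ 3: YES.
Slack = (n − k + 1) − d = 0.
The code is MDS (slack = 0).
Description: the claimed parameters are [9, 7, 3]_9; such a code would be MDS (meets Singleton bound).


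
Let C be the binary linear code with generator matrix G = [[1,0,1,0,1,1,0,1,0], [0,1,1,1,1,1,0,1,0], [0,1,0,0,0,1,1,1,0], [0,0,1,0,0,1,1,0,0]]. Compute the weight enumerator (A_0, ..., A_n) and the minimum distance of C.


Weight distribution: A_0 = 1, A_3 = 4, A_4 = 5, A_5 = 4, A_6 = 2. Minimum distance d = 3.

Enumerate all 2^4 = 16 messages m ∈ F_2^4.
For each, compute codeword c = mG in F_2^9, then tally its weight.
  m = 0000 → c = 000000000, weight = 0.
  m = 1000 → c = 101011010, weight = 5.
  m = 0100 → c = 011111010, weight = 6.
  m = 1100 → c = 110100000, weight = 3.
  m = 0010 → c = 010001110, weight = 4.
  m = 1010 → c = 111010100, weight = 5.
  m = 0110 → c = 001110100, weight = 4.
  m = 1110 → c = 100101110, weight = 5.
  m = 0001 → c = 001001100, weight = 3.
  m = 1001 → c = 100010110, weight = 4.
  m = 0101 → c = 010110110, weight = 5.
  m = 1101 → c = 111101100, weight = 6.
  m = 0011 → c = 011000010, weight = 3.
  m = 1011 → c = 110011000, weight = 4.
  m = 0111 → c = 000111000, weight = 3.
  m = 1111 → c = 101100010, weight = 4.
Tally weights:
  weight 0: 1 codewords.
  weight 3: 4 codewords.
  weight 4: 5 codewords.
  weight 5: 4 codewords.
  weight 6: 2 codewords.
Minimum distance d = smallest w > 0 with A_w > 0 = 3.
Sanity: Σ A_w = 16 = 2^4 = 16 ✓.


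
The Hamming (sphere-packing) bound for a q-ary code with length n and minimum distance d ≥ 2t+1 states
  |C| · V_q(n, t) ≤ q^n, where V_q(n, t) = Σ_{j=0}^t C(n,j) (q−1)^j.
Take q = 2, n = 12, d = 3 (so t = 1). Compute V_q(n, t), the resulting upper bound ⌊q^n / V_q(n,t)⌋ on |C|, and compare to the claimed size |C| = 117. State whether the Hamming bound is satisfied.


V_q(n, t) = 13, q^n = 4096, Hamming bound = 315, |C| = 117 ≤ bound (satisfied).

Step 1: Compute V_q(n, t) = Σ_{j=0}^1 C(n, j) (q−1)^j.
  j = 0: C(12,0)·(1)^0 = 1·1 = 1.
  j = 1: C(12,1)·(1)^1 = 12·1 = 12.
  V_q(n, t) = 1 + 12 = 13.
Step 2: q^n = 2^12 = 4096.
Step 3: Hamming bound ⌊q^n / V_q(n,t)⌋ = ⌊4096/13⌋ = 315.
Step 4: Compare |C| = 117 to 315: satisfied.
The claimed |C| lies below the Hamming bound.


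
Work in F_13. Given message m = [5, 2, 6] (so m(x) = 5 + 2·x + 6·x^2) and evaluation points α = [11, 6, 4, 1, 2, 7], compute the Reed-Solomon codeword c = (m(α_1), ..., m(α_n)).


c = [12, 12, 5, 0, 7, 1]

Message polynomial: m(x) = 5 + 2·x + 6·x^2 (mod 13).
For each evaluation point α_i, compute m(α_i) mod 13:
  α_1 = 11: Horner steps 6 → 3 → 12, so m(11) = 12.
  α_2 = 6: Horner steps 6 → 12 → 12, so m(6) = 12.
  α_3 = 4: Horner steps 6 → 0 → 5, so m(4) = 5.
  α_4 = 1: Horner steps 6 → 8 → 0, so m(1) = 0.
  α_5 = 2: Horner steps 6 → 1 → 7, so m(2) = 7.
  α_6 = 7: Horner steps 6 → 5 → 1, so m(7) = 1.
Codeword c = [12, 12, 5, 0, 7, 1] ∈ F_13^6.


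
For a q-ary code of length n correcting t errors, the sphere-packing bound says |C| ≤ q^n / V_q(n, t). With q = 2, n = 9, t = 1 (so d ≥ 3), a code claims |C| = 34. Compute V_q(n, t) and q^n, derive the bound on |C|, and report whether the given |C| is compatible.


V_q(n, t) = 10, q^n = 512, Hamming bound = 51, |C| = 34 ≤ bound (satisfied).

Step 1: Compute V_q(n, t) = Σ_{j=0}^1 C(n, j) (q−1)^j.
  j = 0: C(9,0)·(1)^0 = 1·1 = 1.
  j = 1: C(9,1)·(1)^1 = 9·1 = 9.
  V_q(n, t) = 1 + 9 = 10.
Step 2: q^n = 2^9 = 512.
Step 3: Hamming bound ⌊q^n / V_q(n,t)⌋ = ⌊512/10⌋ = 51.
Step 4: Compare |C| = 34 to 51: satisfied.
The claimed |C| lies below the Hamming bound.


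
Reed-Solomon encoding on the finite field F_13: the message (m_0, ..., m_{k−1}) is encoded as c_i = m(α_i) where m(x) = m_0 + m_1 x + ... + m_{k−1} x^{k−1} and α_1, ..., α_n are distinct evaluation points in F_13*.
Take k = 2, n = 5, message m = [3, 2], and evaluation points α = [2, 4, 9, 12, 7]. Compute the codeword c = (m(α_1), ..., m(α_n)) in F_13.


c = [7, 11, 8, 1, 4]

Message polynomial: m(x) = 3 + 2·x (mod 13).
For each evaluation point α_i, compute m(α_i) mod 13:
  α_1 = 2: Horner steps 2 → 7, so m(2) = 7.
  α_2 = 4: Horner steps 2 → 11, so m(4) = 11.
  α_3 = 9: Horner steps 2 → 8, so m(9) = 8.
  α_4 = 12: Horner steps 2 → 1, so m(12) = 1.
  α_5 = 7: Horner steps 2 → 4, so m(7) = 4.
Codeword c = [7, 11, 8, 1, 4] ∈ F_13^5.
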